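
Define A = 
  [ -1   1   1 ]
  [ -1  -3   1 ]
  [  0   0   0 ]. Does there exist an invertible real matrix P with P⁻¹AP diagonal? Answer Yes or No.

Characteristic polynomial: p(t) = t^3 + 4t^2 + 4t = t(t + 2)^2.
t = -2 has algebraic multiplicity 2; rank(A + 2I) = 2, so geometric multiplicity = 1.
Geometric multiplicity < algebraic multiplicity, so A is not diagonalizable.

No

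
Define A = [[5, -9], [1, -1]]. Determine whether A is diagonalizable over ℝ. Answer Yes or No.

Characteristic polynomial: p(μ) = μ^2 - 4μ + 4 = (μ - 2)^2.
μ = 2 has algebraic multiplicity 2; rank(A − 2I) = 1, so geometric multiplicity = 1.
Geometric multiplicity < algebraic multiplicity, so A is not diagonalizable.

No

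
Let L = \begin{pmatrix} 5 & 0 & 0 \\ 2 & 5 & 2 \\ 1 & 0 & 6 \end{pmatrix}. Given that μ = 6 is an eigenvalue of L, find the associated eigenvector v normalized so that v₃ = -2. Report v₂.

-4

L − 6I = [[-1, 0, 0], [2, -1, 2], [1, 0, 0]].
Solving (L − 6I)v = 0 gives the eigenspace spanned by (0, -4, -2).
With v₃ = -2, v = (0, -4, -2), so v₂ = -4.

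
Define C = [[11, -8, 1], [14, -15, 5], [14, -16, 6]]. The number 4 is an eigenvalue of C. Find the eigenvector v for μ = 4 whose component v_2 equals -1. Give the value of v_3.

C − 4I = [[7, -8, 1], [14, -19, 5], [14, -16, 2]].
Solving (C − 4I)v = 0 gives the eigenspace spanned by (-1, -1, -1).
With v_2 = -1, v = (-1, -1, -1), so v_3 = -1.

-1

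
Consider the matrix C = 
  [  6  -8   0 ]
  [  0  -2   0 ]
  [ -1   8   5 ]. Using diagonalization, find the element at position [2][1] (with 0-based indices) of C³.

Characteristic polynomial: t^3 - 9t^2 + 8t + 60 = (t - 6)(t - 5)(t + 2), so the eigenvalues are -2, 5, 6.
t=6: eigenvector (1, 0, -1).
t=-2: eigenvector (1, 1, -1).
t=5: eigenvector (0, 0, 1).
P = [[1, 1, 0], [0, 1, 0], [-1, -1, 1]], D = diag(6, -2, 5), P⁻¹ = [[1, -1, 0], [0, 1, 0], [1, 0, 1]].
C³ = P·diag(216, -8, 125)·P⁻¹ = [[216, -224, 0], [0, -8, 0], [-91, 224, 125]].
The requested entry is 224.

224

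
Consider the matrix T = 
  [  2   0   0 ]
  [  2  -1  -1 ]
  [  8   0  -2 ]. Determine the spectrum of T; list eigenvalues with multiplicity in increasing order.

Characteristic polynomial: p(r) = r^3 + r^2 - 4r - 4 = (r - 2)(r + 1)(r + 2).
Roots (with multiplicity): -2, -1, 2.

-2, -1, 2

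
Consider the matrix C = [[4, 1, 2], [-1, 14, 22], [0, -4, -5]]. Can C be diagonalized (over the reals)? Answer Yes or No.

No

Characteristic polynomial: p(s) = s^3 - 13s^2 + 55s - 75 = (s - 5)^2(s - 3).
s = 5 has algebraic multiplicity 2; rank(C − 5I) = 2, so geometric multiplicity = 1.
Geometric multiplicity < algebraic multiplicity, so C is not diagonalizable.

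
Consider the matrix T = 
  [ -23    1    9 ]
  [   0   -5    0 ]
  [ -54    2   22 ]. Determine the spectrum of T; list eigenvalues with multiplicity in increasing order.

Characteristic polynomial: p(r) = r^3 + 6r^2 - 15r - 100 = (r - 4)(r + 5)^2.
Roots (with multiplicity): -5, -5, 4.

-5, -5, 4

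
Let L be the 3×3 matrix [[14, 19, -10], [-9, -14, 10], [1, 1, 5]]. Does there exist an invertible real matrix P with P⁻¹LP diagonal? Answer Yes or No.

No

Characteristic polynomial: p(μ) = μ^3 - 5μ^2 - 25μ + 125 = (μ - 5)^2(μ + 5).
μ = 5 has algebraic multiplicity 2; rank(L − 5I) = 2, so geometric multiplicity = 1.
Geometric multiplicity < algebraic multiplicity, so L is not diagonalizable.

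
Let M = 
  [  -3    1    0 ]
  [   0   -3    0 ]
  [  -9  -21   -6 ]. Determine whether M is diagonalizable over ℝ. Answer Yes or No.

Characteristic polynomial: p(t) = t^3 + 12t^2 + 45t + 54 = (t + 3)^2(t + 6).
t = -3 has algebraic multiplicity 2; rank(M + 3I) = 2, so geometric multiplicity = 1.
Geometric multiplicity < algebraic multiplicity, so M is not diagonalizable.

No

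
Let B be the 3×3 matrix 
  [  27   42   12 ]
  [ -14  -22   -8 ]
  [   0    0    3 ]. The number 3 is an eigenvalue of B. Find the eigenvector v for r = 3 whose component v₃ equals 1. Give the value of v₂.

B − 3I = [[24, 42, 12], [-14, -25, -8], [0, 0, 0]].
Solving (B − 3I)v = 0 gives the eigenspace spanned by (3, -2, 1).
With v₃ = 1, v = (3, -2, 1), so v₂ = -2.

-2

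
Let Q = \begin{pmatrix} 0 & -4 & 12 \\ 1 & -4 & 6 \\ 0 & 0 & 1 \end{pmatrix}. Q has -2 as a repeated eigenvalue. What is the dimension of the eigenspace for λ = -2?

1

Q + 2I = [[2, -4, 12], [1, -2, 6], [0, 0, 3]].
This matrix has rank 2, so its null space has dimension 3 − 2 = 1.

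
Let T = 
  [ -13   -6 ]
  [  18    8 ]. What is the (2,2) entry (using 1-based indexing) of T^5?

Characteristic polynomial: r^2 + 5r + 4 = (r + 1)(r + 4), so the eigenvalues are -4, -1.
r=-4: eigenvector (-2, 3).
r=-1: eigenvector (-1, 2).
P = [[-2, -1], [3, 2]], D = diag(-4, -1), P⁻¹ = [[-2, -1], [3, 2]].
T⁵ = P·diag(-1024, -1)·P⁻¹ = [[-4093, -2046], [6138, 3068]].
The requested entry is 3068.

3068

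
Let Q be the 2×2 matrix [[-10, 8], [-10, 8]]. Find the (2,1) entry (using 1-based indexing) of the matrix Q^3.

Characteristic polynomial: t^2 + 2t = t(t + 2), so the eigenvalues are -2, 0.
t=-2: eigenvector (1, 1).
t=0: eigenvector (4, 5).
P = [[1, 4], [1, 5]], D = diag(-2, 0), P⁻¹ = [[5, -4], [-1, 1]].
Q³ = P·diag(-8, 0)·P⁻¹ = [[-40, 32], [-40, 32]].
The requested entry is -40.

-40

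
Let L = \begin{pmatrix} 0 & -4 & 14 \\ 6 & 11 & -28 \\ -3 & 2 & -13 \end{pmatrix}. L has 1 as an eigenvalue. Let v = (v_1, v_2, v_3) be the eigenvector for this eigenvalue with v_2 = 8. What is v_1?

L − 1I = [[-1, -4, 14], [6, 10, -28], [-3, 2, -14]].
Solving (L − 1I)v = 0 gives the eigenspace spanned by (-4, 8, 2).
With v_2 = 8, v = (-4, 8, 2), so v_1 = -4.

-4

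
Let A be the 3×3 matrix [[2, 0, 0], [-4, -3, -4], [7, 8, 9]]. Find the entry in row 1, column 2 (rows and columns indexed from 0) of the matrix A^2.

Characteristic polynomial: μ^3 - 8μ^2 + 17μ - 10 = (μ - 5)(μ - 2)(μ - 1), so the eigenvalues are 1, 2, 5.
μ=2: eigenvector (1, 0, -1).
μ=1: eigenvector (0, 1, -1).
μ=5: eigenvector (0, -1, 2).
P = [[1, 0, 0], [0, 1, -1], [-1, -1, 2]], D = diag(2, 1, 5), P⁻¹ = [[1, 0, 0], [1, 2, 1], [1, 1, 1]].
A² = P·diag(4, 1, 25)·P⁻¹ = [[4, 0, 0], [-24, -23, -24], [45, 48, 49]].
The requested entry is -24.

-24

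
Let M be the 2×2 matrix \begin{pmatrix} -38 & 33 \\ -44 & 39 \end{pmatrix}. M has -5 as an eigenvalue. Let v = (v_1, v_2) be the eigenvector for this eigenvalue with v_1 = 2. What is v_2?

M + 5I = [[-33, 33], [-44, 44]].
Solving (M + 5I)v = 0 gives the eigenspace spanned by (2, 2).
With v_1 = 2, v = (2, 2), so v_2 = 2.

2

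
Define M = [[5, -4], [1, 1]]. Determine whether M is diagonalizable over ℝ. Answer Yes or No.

No

Characteristic polynomial: p(r) = r^2 - 6r + 9 = (r - 3)^2.
r = 3 has algebraic multiplicity 2; rank(M − 3I) = 1, so geometric multiplicity = 1.
Geometric multiplicity < algebraic multiplicity, so M is not diagonalizable.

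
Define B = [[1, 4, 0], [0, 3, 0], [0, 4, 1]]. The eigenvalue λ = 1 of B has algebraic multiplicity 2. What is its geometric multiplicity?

2

B − 1I = [[0, 4, 0], [0, 2, 0], [0, 4, 0]].
This matrix has rank 1, so its null space has dimension 3 − 1 = 2.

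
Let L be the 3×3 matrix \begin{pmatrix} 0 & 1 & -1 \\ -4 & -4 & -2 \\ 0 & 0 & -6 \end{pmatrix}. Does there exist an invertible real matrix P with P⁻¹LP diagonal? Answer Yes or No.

Characteristic polynomial: p(r) = r^3 + 10r^2 + 28r + 24 = (r + 2)^2(r + 6).
r = -2 has algebraic multiplicity 2; rank(L + 2I) = 2, so geometric multiplicity = 1.
Geometric multiplicity < algebraic multiplicity, so L is not diagonalizable.

No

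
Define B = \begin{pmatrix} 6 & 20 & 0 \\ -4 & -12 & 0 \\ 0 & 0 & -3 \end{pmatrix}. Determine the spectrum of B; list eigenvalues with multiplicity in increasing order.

-4, -3, -2

Characteristic polynomial: p(t) = t^3 + 9t^2 + 26t + 24 = (t + 2)(t + 3)(t + 4).
Roots (with multiplicity): -4, -3, -2.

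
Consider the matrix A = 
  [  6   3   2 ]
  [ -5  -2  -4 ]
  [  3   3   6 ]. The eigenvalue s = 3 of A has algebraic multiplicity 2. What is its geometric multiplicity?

1

A − 3I = [[3, 3, 2], [-5, -5, -4], [3, 3, 3]].
This matrix has rank 2, so its null space has dimension 3 − 2 = 1.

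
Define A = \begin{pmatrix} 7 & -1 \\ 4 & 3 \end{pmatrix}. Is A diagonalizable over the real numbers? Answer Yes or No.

No

Characteristic polynomial: p(t) = t^2 - 10t + 25 = (t - 5)^2.
t = 5 has algebraic multiplicity 2; rank(A − 5I) = 1, so geometric multiplicity = 1.
Geometric multiplicity < algebraic multiplicity, so A is not diagonalizable.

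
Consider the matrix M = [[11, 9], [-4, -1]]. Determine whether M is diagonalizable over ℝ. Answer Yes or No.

Characteristic polynomial: p(r) = r^2 - 10r + 25 = (r - 5)^2.
r = 5 has algebraic multiplicity 2; rank(M − 5I) = 1, so geometric multiplicity = 1.
Geometric multiplicity < algebraic multiplicity, so M is not diagonalizable.

No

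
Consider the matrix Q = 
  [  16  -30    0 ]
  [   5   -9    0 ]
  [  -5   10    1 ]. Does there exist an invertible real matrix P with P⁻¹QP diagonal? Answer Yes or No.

Characteristic polynomial: p(μ) = μ^3 - 8μ^2 + 13μ - 6 = (μ - 6)(μ - 1)^2.
μ = 1 has algebraic multiplicity 2; rank(Q − 1I) = 1, so geometric multiplicity = 2.
Every eigenvalue has geometric = algebraic multiplicity, so Q is diagonalizable.

Yes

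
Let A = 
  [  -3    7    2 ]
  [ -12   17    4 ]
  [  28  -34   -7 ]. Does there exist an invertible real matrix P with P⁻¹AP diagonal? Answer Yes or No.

Characteristic polynomial: p(λ) = λ^3 - 7λ^2 + 15λ - 9 = (λ - 3)^2(λ - 1).
λ = 3 has algebraic multiplicity 2; rank(A − 3I) = 2, so geometric multiplicity = 1.
Geometric multiplicity < algebraic multiplicity, so A is not diagonalizable.

No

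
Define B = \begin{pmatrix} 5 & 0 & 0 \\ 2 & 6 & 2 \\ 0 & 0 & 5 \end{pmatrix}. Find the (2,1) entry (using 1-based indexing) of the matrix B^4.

Characteristic polynomial: t^3 - 16t^2 + 85t - 150 = (t - 6)(t - 5)^2, so the eigenvalues are 5, 5, 6.
t=5: eigenvector (0, -2, 1).
t=6: eigenvector (0, 1, 0).
t=5: eigenvector (-1, 0, 1).
P = [[0, 0, -1], [-2, 1, 0], [1, 0, 1]], D = diag(5, 6, 5), P⁻¹ = [[1, 0, 1], [2, 1, 2], [-1, 0, 0]].
B⁴ = P·diag(625, 1296, 625)·P⁻¹ = [[625, 0, 0], [1342, 1296, 1342], [0, 0, 625]].
The requested entry is 1342.

1342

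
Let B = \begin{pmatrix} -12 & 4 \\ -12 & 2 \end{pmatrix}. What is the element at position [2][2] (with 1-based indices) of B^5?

19232

Characteristic polynomial: t^2 + 10t + 24 = (t + 4)(t + 6), so the eigenvalues are -6, -4.
t=-6: eigenvector (-2, -3).
t=-4: eigenvector (1, 2).
P = [[-2, 1], [-3, 2]], D = diag(-6, -4), P⁻¹ = [[-2, 1], [-3, 2]].
B⁵ = P·diag(-7776, -1024)·P⁻¹ = [[-28032, 13504], [-40512, 19232]].
The requested entry is 19232.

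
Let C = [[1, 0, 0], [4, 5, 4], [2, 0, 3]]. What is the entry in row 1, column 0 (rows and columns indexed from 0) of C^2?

Characteristic polynomial: μ^3 - 9μ^2 + 23μ - 15 = (μ - 5)(μ - 3)(μ - 1), so the eigenvalues are 1, 3, 5.
μ=5: eigenvector (0, 1, 0).
μ=1: eigenvector (1, 0, -1).
μ=3: eigenvector (0, -2, 1).
P = [[0, 1, 0], [1, 0, -2], [0, -1, 1]], D = diag(5, 1, 3), P⁻¹ = [[2, 1, 2], [1, 0, 0], [1, 0, 1]].
C² = P·diag(25, 1, 9)·P⁻¹ = [[1, 0, 0], [32, 25, 32], [8, 0, 9]].
The requested entry is 32.

32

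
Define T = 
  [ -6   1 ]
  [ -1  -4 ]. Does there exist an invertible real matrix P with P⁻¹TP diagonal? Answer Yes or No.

Characteristic polynomial: p(μ) = μ^2 + 10μ + 25 = (μ + 5)^2.
μ = -5 has algebraic multiplicity 2; rank(T + 5I) = 1, so geometric multiplicity = 1.
Geometric multiplicity < algebraic multiplicity, so T is not diagonalizable.

No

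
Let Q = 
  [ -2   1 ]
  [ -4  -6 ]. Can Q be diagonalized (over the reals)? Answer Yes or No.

No

Characteristic polynomial: p(μ) = μ^2 + 8μ + 16 = (μ + 4)^2.
μ = -4 has algebraic multiplicity 2; rank(Q + 4I) = 1, so geometric multiplicity = 1.
Geometric multiplicity < algebraic multiplicity, so Q is not diagonalizable.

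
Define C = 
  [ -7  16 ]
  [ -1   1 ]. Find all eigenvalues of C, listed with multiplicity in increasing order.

Characteristic polynomial: p(λ) = λ^2 + 6λ + 9 = (λ + 3)^2.
Roots (with multiplicity): -3, -3.

-3, -3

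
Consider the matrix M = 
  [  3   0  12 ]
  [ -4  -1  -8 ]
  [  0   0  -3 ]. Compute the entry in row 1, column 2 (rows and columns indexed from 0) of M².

Characteristic polynomial: λ^3 + λ^2 - 9λ - 9 = (λ - 3)(λ + 1)(λ + 3), so the eigenvalues are -3, -1, 3.
λ=3: eigenvector (1, -1, 0).
λ=-3: eigenvector (-2, 0, 1).
λ=-1: eigenvector (0, 1, 0).
P = [[1, -2, 0], [-1, 0, 1], [0, 1, 0]], D = diag(3, -3, -1), P⁻¹ = [[1, 0, 2], [0, 0, 1], [1, 1, 2]].
M² = P·diag(9, 9, 1)·P⁻¹ = [[9, 0, 0], [-8, 1, -16], [0, 0, 9]].
The requested entry is -16.

-16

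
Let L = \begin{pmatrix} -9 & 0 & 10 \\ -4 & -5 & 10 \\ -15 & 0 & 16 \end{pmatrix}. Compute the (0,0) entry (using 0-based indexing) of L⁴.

-2589

Characteristic polynomial: r^3 - 2r^2 - 29r + 30 = (r - 6)(r - 1)(r + 5), so the eigenvalues are -5, 1, 6.
r=-5: eigenvector (0, 1, 0).
r=1: eigenvector (1, 1, 1).
r=6: eigenvector (2, 2, 3).
P = [[0, 1, 2], [1, 1, 2], [0, 1, 3]], D = diag(-5, 1, 6), P⁻¹ = [[-1, 1, 0], [3, 0, -2], [-1, 0, 1]].
L⁴ = P·diag(625, 1, 1296)·P⁻¹ = [[-2589, 0, 2590], [-3214, 625, 2590], [-3885, 0, 3886]].
The requested entry is -2589.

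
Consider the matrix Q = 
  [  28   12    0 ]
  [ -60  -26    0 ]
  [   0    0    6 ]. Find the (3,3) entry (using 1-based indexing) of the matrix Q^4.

Characteristic polynomial: λ^3 - 8λ^2 + 4λ + 48 = (λ - 6)(λ - 4)(λ + 2), so the eigenvalues are -2, 4, 6.
λ=4: eigenvector (1, -2, 0).
λ=-2: eigenvector (-2, 5, 0).
λ=6: eigenvector (0, 0, 1).
P = [[1, -2, 0], [-2, 5, 0], [0, 0, 1]], D = diag(4, -2, 6), P⁻¹ = [[5, 2, 0], [2, 1, 0], [0, 0, 1]].
Q⁴ = P·diag(256, 16, 1296)·P⁻¹ = [[1216, 480, 0], [-2400, -944, 0], [0, 0, 1296]].
The requested entry is 1296.

1296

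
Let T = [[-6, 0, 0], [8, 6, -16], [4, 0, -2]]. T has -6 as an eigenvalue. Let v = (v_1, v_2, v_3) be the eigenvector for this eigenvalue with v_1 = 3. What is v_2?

T + 6I = [[0, 0, 0], [8, 12, -16], [4, 0, 4]].
Solving (T + 6I)v = 0 gives the eigenspace spanned by (3, -6, -3).
With v_1 = 3, v = (3, -6, -3), so v_2 = -6.

-6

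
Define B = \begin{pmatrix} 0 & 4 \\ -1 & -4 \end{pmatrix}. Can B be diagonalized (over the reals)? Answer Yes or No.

Characteristic polynomial: p(μ) = μ^2 + 4μ + 4 = (μ + 2)^2.
μ = -2 has algebraic multiplicity 2; rank(B + 2I) = 1, so geometric multiplicity = 1.
Geometric multiplicity < algebraic multiplicity, so B is not diagonalizable.

No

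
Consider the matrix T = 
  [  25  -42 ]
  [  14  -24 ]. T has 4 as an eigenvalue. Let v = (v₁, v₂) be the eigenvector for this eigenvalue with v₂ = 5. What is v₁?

T − 4I = [[21, -42], [14, -28]].
Solving (T − 4I)v = 0 gives the eigenspace spanned by (10, 5).
With v₂ = 5, v = (10, 5), so v₁ = 10.

10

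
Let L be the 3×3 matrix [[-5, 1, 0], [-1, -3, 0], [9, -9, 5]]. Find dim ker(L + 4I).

1

L + 4I = [[-1, 1, 0], [-1, 1, 0], [9, -9, 9]].
This matrix has rank 2, so its null space has dimension 3 − 2 = 1.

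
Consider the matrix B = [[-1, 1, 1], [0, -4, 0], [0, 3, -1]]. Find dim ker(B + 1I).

1

B + 1I = [[0, 1, 1], [0, -3, 0], [0, 3, 0]].
This matrix has rank 2, so its null space has dimension 3 − 2 = 1.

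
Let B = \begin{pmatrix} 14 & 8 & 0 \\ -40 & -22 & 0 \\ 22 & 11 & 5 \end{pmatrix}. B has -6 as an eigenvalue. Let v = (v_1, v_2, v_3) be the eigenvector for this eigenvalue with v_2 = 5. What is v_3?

B + 6I = [[20, 8, 0], [-40, -16, 0], [22, 11, 11]].
Solving (B + 6I)v = 0 gives the eigenspace spanned by (-2, 5, -1).
With v_2 = 5, v = (-2, 5, -1), so v_3 = -1.

-1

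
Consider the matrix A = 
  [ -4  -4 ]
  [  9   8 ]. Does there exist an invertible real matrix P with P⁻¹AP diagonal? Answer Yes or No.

No

Characteristic polynomial: p(μ) = μ^2 - 4μ + 4 = (μ - 2)^2.
μ = 2 has algebraic multiplicity 2; rank(A − 2I) = 1, so geometric multiplicity = 1.
Geometric multiplicity < algebraic multiplicity, so A is not diagonalizable.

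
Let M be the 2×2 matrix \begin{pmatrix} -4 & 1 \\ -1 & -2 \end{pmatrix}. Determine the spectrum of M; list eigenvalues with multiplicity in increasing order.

Characteristic polynomial: p(s) = s^2 + 6s + 9 = (s + 3)^2.
Roots (with multiplicity): -3, -3.

-3, -3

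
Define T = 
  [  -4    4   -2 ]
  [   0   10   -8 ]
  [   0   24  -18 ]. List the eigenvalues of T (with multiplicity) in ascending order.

-6, -4, -2

Characteristic polynomial: p(s) = s^3 + 12s^2 + 44s + 48 = (s + 2)(s + 4)(s + 6).
Roots (with multiplicity): -6, -4, -2.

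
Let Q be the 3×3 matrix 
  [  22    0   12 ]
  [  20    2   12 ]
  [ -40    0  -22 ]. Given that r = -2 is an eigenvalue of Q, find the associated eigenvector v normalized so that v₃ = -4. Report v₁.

2

Q + 2I = [[24, 0, 12], [20, 4, 12], [-40, 0, -20]].
Solving (Q + 2I)v = 0 gives the eigenspace spanned by (2, 2, -4).
With v₃ = -4, v = (2, 2, -4), so v₁ = 2.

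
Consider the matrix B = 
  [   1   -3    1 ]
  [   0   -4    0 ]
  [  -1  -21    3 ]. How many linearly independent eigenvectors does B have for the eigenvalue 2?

B − 2I = [[-1, -3, 1], [0, -6, 0], [-1, -21, 1]].
This matrix has rank 2, so its null space has dimension 3 − 2 = 1.

1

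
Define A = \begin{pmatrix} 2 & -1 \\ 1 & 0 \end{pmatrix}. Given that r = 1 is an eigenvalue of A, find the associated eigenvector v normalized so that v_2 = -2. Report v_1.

-2

A − 1I = [[1, -1], [1, -1]].
Solving (A − 1I)v = 0 gives the eigenspace spanned by (-2, -2).
With v_2 = -2, v = (-2, -2), so v_1 = -2.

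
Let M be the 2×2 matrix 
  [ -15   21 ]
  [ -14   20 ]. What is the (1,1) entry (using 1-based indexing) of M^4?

Characteristic polynomial: μ^2 - 5μ - 6 = (μ - 6)(μ + 1), so the eigenvalues are -1, 6.
μ=6: eigenvector (1, 1).
μ=-1: eigenvector (3, 2).
P = [[1, 3], [1, 2]], D = diag(6, -1), P⁻¹ = [[-2, 3], [1, -1]].
M⁴ = P·diag(1296, 1)·P⁻¹ = [[-2589, 3885], [-2590, 3886]].
The requested entry is -2589.

-2589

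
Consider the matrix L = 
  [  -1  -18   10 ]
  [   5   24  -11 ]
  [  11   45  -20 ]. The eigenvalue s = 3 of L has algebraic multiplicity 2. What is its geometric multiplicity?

L − 3I = [[-4, -18, 10], [5, 21, -11], [11, 45, -23]].
This matrix has rank 2, so its null space has dimension 3 − 2 = 1.

1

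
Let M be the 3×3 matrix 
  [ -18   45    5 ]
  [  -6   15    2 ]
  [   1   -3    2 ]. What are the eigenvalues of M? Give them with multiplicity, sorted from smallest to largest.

Characteristic polynomial: p(r) = r^3 + r^2 - 5r + 3 = (r - 1)^2(r + 3).
Roots (with multiplicity): -3, 1, 1.

-3, 1, 1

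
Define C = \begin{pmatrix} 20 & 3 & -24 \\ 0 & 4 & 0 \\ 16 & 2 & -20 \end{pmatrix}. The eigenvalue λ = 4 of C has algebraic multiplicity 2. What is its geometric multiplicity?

C − 4I = [[16, 3, -24], [0, 0, 0], [16, 2, -24]].
This matrix has rank 2, so its null space has dimension 3 − 2 = 1.

1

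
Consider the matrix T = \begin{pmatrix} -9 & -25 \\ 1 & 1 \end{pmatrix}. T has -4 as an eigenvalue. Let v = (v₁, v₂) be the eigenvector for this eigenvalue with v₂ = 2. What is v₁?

-10

T + 4I = [[-5, -25], [1, 5]].
Solving (T + 4I)v = 0 gives the eigenspace spanned by (-10, 2).
With v₂ = 2, v = (-10, 2), so v₁ = -10.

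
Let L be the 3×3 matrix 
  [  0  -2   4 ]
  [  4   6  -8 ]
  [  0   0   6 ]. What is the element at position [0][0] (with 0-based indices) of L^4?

-224

Characteristic polynomial: μ^3 - 12μ^2 + 44μ - 48 = (μ - 6)(μ - 4)(μ - 2), so the eigenvalues are 2, 4, 6.
μ=2: eigenvector (1, -1, 0).
μ=4: eigenvector (1, -2, 0).
μ=6: eigenvector (2, -4, 1).
P = [[1, 1, 2], [-1, -2, -4], [0, 0, 1]], D = diag(2, 4, 6), P⁻¹ = [[2, 1, 0], [-1, -1, -2], [0, 0, 1]].
L⁴ = P·diag(16, 256, 1296)·P⁻¹ = [[-224, -240, 2080], [480, 496, -4160], [0, 0, 1296]].
The requested entry is -224.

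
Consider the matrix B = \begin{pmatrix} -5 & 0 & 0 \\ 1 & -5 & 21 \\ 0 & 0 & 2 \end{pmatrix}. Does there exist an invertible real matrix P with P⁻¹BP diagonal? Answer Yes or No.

Characteristic polynomial: p(λ) = λ^3 + 8λ^2 + 5λ - 50 = (λ - 2)(λ + 5)^2.
λ = -5 has algebraic multiplicity 2; rank(B + 5I) = 2, so geometric multiplicity = 1.
Geometric multiplicity < algebraic multiplicity, so B is not diagonalizable.

No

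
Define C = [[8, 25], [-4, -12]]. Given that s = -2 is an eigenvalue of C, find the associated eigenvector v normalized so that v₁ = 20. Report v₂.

C + 2I = [[10, 25], [-4, -10]].
Solving (C + 2I)v = 0 gives the eigenspace spanned by (20, -8).
With v₁ = 20, v = (20, -8), so v₂ = -8.

-8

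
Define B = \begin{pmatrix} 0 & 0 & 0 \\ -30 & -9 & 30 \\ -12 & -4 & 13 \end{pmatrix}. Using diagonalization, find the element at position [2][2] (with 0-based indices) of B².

Characteristic polynomial: λ^3 - 4λ^2 + 3λ = λ(λ - 3)(λ - 1), so the eigenvalues are 0, 1, 3.
λ=0: eigenvector (1, 10, 4).
λ=3: eigenvector (0, 5, 2).
λ=1: eigenvector (0, -3, -1).
P = [[1, 0, 0], [10, 5, -3], [4, 2, -1]], D = diag(0, 3, 1), P⁻¹ = [[1, 0, 0], [-2, -1, 3], [0, -2, 5]].
B² = P·diag(0, 9, 1)·P⁻¹ = [[0, 0, 0], [-90, -39, 120], [-36, -16, 49]].
The requested entry is 49.

49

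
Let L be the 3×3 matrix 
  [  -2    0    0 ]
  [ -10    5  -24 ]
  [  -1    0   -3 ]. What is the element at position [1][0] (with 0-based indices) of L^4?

Characteristic polynomial: λ^3 - 19λ - 30 = (λ - 5)(λ + 2)(λ + 3), so the eigenvalues are -3, -2, 5.
λ=-2: eigenvector (1, -2, -1).
λ=5: eigenvector (0, 1, 0).
λ=-3: eigenvector (0, 3, 1).
P = [[1, 0, 0], [-2, 1, 3], [-1, 0, 1]], D = diag(-2, 5, -3), P⁻¹ = [[1, 0, 0], [-1, 1, -3], [1, 0, 1]].
L⁴ = P·diag(16, 625, 81)·P⁻¹ = [[16, 0, 0], [-414, 625, -1632], [65, 0, 81]].
The requested entry is -414.

-414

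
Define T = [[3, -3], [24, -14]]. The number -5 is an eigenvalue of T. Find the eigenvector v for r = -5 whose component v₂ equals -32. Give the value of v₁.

-12

T + 5I = [[8, -3], [24, -9]].
Solving (T + 5I)v = 0 gives the eigenspace spanned by (-12, -32).
With v₂ = -32, v = (-12, -32), so v₁ = -12.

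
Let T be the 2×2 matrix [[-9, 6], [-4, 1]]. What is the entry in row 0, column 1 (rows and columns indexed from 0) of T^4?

-1632

Characteristic polynomial: μ^2 + 8μ + 15 = (μ + 3)(μ + 5), so the eigenvalues are -5, -3.
μ=-5: eigenvector (3, 2).
μ=-3: eigenvector (1, 1).
P = [[3, 1], [2, 1]], D = diag(-5, -3), P⁻¹ = [[1, -1], [-2, 3]].
T⁴ = P·diag(625, 81)·P⁻¹ = [[1713, -1632], [1088, -1007]].
The requested entry is -1632.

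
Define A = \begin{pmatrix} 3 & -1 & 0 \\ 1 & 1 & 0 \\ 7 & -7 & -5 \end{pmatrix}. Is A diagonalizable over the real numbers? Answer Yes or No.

Characteristic polynomial: p(t) = t^3 + t^2 - 16t + 20 = (t - 2)^2(t + 5).
t = 2 has algebraic multiplicity 2; rank(A − 2I) = 2, so geometric multiplicity = 1.
Geometric multiplicity < algebraic multiplicity, so A is not diagonalizable.

No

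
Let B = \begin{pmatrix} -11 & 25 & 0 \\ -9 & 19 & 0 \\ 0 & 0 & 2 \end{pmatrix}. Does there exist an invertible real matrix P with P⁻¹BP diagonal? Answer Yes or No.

No

Characteristic polynomial: p(μ) = μ^3 - 10μ^2 + 32μ - 32 = (μ - 4)^2(μ - 2).
μ = 4 has algebraic multiplicity 2; rank(B − 4I) = 2, so geometric multiplicity = 1.
Geometric multiplicity < algebraic multiplicity, so B is not diagonalizable.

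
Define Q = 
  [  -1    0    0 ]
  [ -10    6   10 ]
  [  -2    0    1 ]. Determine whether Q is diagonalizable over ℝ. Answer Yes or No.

Yes

Characteristic polynomial: p(λ) = λ^3 - 6λ^2 - λ + 6 = (λ - 6)(λ - 1)(λ + 1).
All 3 eigenvalues are distinct, so Q is diagonalizable.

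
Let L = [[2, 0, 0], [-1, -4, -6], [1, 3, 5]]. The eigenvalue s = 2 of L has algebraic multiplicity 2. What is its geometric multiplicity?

L − 2I = [[0, 0, 0], [-1, -6, -6], [1, 3, 3]].
This matrix has rank 2, so its null space has dimension 3 − 2 = 1.

1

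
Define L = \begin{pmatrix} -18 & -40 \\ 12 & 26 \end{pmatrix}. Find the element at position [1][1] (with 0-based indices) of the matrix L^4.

Characteristic polynomial: t^2 - 8t + 12 = (t - 6)(t - 2), so the eigenvalues are 2, 6.
t=2: eigenvector (-2, 1).
t=6: eigenvector (-5, 3).
P = [[-2, -5], [1, 3]], D = diag(2, 6), P⁻¹ = [[-3, -5], [1, 2]].
L⁴ = P·diag(16, 1296)·P⁻¹ = [[-6384, -12800], [3840, 7696]].
The requested entry is 7696.

7696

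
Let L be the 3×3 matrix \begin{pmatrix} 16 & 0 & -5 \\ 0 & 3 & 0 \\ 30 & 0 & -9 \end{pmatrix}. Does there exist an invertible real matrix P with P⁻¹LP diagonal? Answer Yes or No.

Yes

Characteristic polynomial: p(λ) = λ^3 - 10λ^2 + 27λ - 18 = (λ - 6)(λ - 3)(λ - 1).
All 3 eigenvalues are distinct, so L is diagonalizable.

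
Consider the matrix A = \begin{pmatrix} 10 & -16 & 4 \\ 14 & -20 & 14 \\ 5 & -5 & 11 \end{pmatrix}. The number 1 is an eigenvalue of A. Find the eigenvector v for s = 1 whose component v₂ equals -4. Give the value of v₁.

-8

A − 1I = [[9, -16, 4], [14, -21, 14], [5, -5, 10]].
Solving (A − 1I)v = 0 gives the eigenspace spanned by (-8, -4, 2).
With v₂ = -4, v = (-8, -4, 2), so v₁ = -8.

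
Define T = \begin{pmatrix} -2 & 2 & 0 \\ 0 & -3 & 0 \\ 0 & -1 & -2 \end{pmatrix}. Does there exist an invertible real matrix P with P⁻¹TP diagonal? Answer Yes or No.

Characteristic polynomial: p(μ) = μ^3 + 7μ^2 + 16μ + 12 = (μ + 2)^2(μ + 3).
μ = -2 has algebraic multiplicity 2; rank(T + 2I) = 1, so geometric multiplicity = 2.
Every eigenvalue has geometric = algebraic multiplicity, so T is diagonalizable.

Yes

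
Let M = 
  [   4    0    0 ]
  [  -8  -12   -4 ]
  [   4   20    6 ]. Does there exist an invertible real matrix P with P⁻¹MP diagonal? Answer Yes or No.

Yes

Characteristic polynomial: p(s) = s^3 + 2s^2 - 16s - 32 = (s - 4)(s + 2)(s + 4).
All 3 eigenvalues are distinct, so M is diagonalizable.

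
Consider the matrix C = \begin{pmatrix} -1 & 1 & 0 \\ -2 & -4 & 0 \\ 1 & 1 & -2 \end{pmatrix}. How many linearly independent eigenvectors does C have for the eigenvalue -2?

C + 2I = [[1, 1, 0], [-2, -2, 0], [1, 1, 0]].
This matrix has rank 1, so its null space has dimension 3 − 1 = 2.

2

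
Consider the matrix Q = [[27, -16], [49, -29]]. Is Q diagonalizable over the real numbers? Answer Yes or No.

Characteristic polynomial: p(λ) = λ^2 + 2λ + 1 = (λ + 1)^2.
λ = -1 has algebraic multiplicity 2; rank(Q + 1I) = 1, so geometric multiplicity = 1.
Geometric multiplicity < algebraic multiplicity, so Q is not diagonalizable.

No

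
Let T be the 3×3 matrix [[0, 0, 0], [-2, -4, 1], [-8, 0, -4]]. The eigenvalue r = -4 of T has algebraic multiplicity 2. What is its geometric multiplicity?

1

T + 4I = [[4, 0, 0], [-2, 0, 1], [-8, 0, 0]].
This matrix has rank 2, so its null space has dimension 3 − 2 = 1.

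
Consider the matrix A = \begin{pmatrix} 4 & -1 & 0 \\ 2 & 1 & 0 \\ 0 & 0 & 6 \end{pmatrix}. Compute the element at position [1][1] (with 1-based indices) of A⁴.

146

Characteristic polynomial: t^3 - 11t^2 + 36t - 36 = (t - 6)(t - 3)(t - 2), so the eigenvalues are 2, 3, 6.
t=2: eigenvector (-1, -2, 0).
t=3: eigenvector (1, 1, 0).
t=6: eigenvector (0, 0, 1).
P = [[-1, 1, 0], [-2, 1, 0], [0, 0, 1]], D = diag(2, 3, 6), P⁻¹ = [[1, -1, 0], [2, -1, 0], [0, 0, 1]].
A⁴ = P·diag(16, 81, 1296)·P⁻¹ = [[146, -65, 0], [130, -49, 0], [0, 0, 1296]].
The requested entry is 146.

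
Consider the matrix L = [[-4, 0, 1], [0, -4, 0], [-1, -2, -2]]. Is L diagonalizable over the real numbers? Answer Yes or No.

No

Characteristic polynomial: p(μ) = μ^3 + 10μ^2 + 33μ + 36 = (μ + 3)^2(μ + 4).
μ = -3 has algebraic multiplicity 2; rank(L + 3I) = 2, so geometric multiplicity = 1.
Geometric multiplicity < algebraic multiplicity, so L is not diagonalizable.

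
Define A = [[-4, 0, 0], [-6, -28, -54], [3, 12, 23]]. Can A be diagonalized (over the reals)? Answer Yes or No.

Characteristic polynomial: p(t) = t^3 + 9t^2 + 24t + 16 = (t + 1)(t + 4)^2.
t = -4 has algebraic multiplicity 2; rank(A + 4I) = 1, so geometric multiplicity = 2.
Every eigenvalue has geometric = algebraic multiplicity, so A is diagonalizable.

Yes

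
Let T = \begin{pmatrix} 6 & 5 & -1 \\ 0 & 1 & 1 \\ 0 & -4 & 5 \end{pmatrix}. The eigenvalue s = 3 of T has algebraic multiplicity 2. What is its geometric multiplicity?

T − 3I = [[3, 5, -1], [0, -2, 1], [0, -4, 2]].
This matrix has rank 2, so its null space has dimension 3 − 2 = 1.

1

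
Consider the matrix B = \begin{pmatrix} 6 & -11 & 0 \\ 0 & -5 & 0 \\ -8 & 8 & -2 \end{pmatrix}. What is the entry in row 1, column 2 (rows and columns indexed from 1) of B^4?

-671

Characteristic polynomial: λ^3 + λ^2 - 32λ - 60 = (λ - 6)(λ + 2)(λ + 5), so the eigenvalues are -5, -2, 6.
λ=6: eigenvector (1, 0, -1).
λ=-5: eigenvector (1, 1, 0).
λ=-2: eigenvector (0, 0, 1).
P = [[1, 1, 0], [0, 1, 0], [-1, 0, 1]], D = diag(6, -5, -2), P⁻¹ = [[1, -1, 0], [0, 1, 0], [1, -1, 1]].
B⁴ = P·diag(1296, 625, 16)·P⁻¹ = [[1296, -671, 0], [0, 625, 0], [-1280, 1280, 16]].
The requested entry is -671.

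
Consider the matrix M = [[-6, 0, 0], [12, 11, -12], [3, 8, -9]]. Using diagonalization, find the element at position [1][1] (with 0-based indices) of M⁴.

Characteristic polynomial: s^3 + 4s^2 - 15s - 18 = (s - 3)(s + 1)(s + 6), so the eigenvalues are -6, -1, 3.
s=-6: eigenvector (1, 0, 1).
s=-1: eigenvector (0, 1, 1).
s=3: eigenvector (0, 3, 2).
P = [[1, 0, 0], [0, 1, 3], [1, 1, 2]], D = diag(-6, -1, 3), P⁻¹ = [[1, 0, 0], [-3, -2, 3], [1, 1, -1]].
M⁴ = P·diag(1296, 1, 81)·P⁻¹ = [[1296, 0, 0], [240, 241, -240], [1455, 160, -159]].
The requested entry is 241.

241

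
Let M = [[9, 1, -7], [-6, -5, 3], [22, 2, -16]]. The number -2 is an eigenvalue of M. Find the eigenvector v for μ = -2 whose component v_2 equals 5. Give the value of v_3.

-15

M + 2I = [[11, 1, -7], [-6, -3, 3], [22, 2, -14]].
Solving (M + 2I)v = 0 gives the eigenspace spanned by (-10, 5, -15).
With v_2 = 5, v = (-10, 5, -15), so v_3 = -15.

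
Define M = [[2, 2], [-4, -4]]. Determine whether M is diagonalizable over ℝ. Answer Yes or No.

Characteristic polynomial: p(λ) = λ^2 + 2λ = λ(λ + 2).
All 2 eigenvalues are distinct, so M is diagonalizable.

Yes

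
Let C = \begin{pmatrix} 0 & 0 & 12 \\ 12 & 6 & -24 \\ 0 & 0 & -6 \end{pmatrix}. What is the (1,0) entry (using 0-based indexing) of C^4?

Characteristic polynomial: t^3 - 36t = t(t - 6)(t + 6), so the eigenvalues are -6, 0, 6.
t=-6: eigenvector (-2, 4, 1).
t=6: eigenvector (0, 1, 0).
t=0: eigenvector (1, -2, 0).
P = [[-2, 0, 1], [4, 1, -2], [1, 0, 0]], D = diag(-6, 6, 0), P⁻¹ = [[0, 0, 1], [2, 1, 0], [1, 0, 2]].
C⁴ = P·diag(1296, 1296, 0)·P⁻¹ = [[0, 0, -2592], [2592, 1296, 5184], [0, 0, 1296]].
The requested entry is 2592.

2592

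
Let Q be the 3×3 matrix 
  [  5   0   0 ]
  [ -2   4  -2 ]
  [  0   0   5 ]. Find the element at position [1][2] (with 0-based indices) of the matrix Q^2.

-18

Characteristic polynomial: r^3 - 14r^2 + 65r - 100 = (r - 5)^2(r - 4), so the eigenvalues are 4, 5, 5.
r=5: eigenvector (-1, 0, 1).
r=4: eigenvector (0, 1, 0).
r=5: eigenvector (1, -2, 0).
P = [[-1, 0, 1], [0, 1, -2], [1, 0, 0]], D = diag(5, 4, 5), P⁻¹ = [[0, 0, 1], [2, 1, 2], [1, 0, 1]].
Q² = P·diag(25, 16, 25)·P⁻¹ = [[25, 0, 0], [-18, 16, -18], [0, 0, 25]].
The requested entry is -18.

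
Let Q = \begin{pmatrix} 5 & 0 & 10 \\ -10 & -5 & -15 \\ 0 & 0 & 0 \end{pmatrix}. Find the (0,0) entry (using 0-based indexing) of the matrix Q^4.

Characteristic polynomial: t^3 - 25t = t(t - 5)(t + 5), so the eigenvalues are -5, 0, 5.
t=0: eigenvector (-2, 1, 1).
t=-5: eigenvector (0, 1, 0).
t=5: eigenvector (1, -1, 0).
P = [[-2, 0, 1], [1, 1, -1], [1, 0, 0]], D = diag(0, -5, 5), P⁻¹ = [[0, 0, 1], [1, 1, 1], [1, 0, 2]].
Q⁴ = P·diag(0, 625, 625)·P⁻¹ = [[625, 0, 1250], [0, 625, -625], [0, 0, 0]].
The requested entry is 625.

625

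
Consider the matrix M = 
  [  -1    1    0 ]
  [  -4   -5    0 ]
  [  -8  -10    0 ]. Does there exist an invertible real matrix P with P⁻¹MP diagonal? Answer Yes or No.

No

Characteristic polynomial: p(s) = s^3 + 6s^2 + 9s = s(s + 3)^2.
s = -3 has algebraic multiplicity 2; rank(M + 3I) = 2, so geometric multiplicity = 1.
Geometric multiplicity < algebraic multiplicity, so M is not diagonalizable.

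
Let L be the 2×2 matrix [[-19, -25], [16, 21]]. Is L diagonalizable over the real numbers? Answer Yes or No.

Characteristic polynomial: p(λ) = λ^2 - 2λ + 1 = (λ - 1)^2.
λ = 1 has algebraic multiplicity 2; rank(L − 1I) = 1, so geometric multiplicity = 1.
Geometric multiplicity < algebraic multiplicity, so L is not diagonalizable.

No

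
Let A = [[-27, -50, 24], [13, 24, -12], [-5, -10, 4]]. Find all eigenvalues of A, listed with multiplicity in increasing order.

Characteristic polynomial: p(s) = s^3 - s^2 - 10s - 8 = (s - 4)(s + 1)(s + 2).
Roots (with multiplicity): -2, -1, 4.

-2, -1, 4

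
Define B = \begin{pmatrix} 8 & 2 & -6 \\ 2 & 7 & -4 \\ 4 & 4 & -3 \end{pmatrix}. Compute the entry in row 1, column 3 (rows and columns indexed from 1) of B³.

Characteristic polynomial: t^3 - 12t^2 + 47t - 60 = (t - 5)(t - 4)(t - 3), so the eigenvalues are 3, 4, 5.
t=5: eigenvector (2, 0, 1).
t=3: eigenvector (2, 1, 2).
t=4: eigenvector (5, 2, 4).
P = [[2, 2, 5], [0, 1, 2], [1, 2, 4]], D = diag(5, 3, 4), P⁻¹ = [[0, -2, 1], [-2, -3, 4], [1, 2, -2]].
B³ = P·diag(125, 27, 64)·P⁻¹ = [[212, -22, -174], [74, 175, -148], [148, 100, -171]].
The requested entry is -174.

-174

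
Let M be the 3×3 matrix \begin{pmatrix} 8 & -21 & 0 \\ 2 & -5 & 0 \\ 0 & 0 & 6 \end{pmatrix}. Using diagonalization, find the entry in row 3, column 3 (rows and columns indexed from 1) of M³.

216

Characteristic polynomial: s^3 - 9s^2 + 20s - 12 = (s - 6)(s - 2)(s - 1), so the eigenvalues are 1, 2, 6.
s=2: eigenvector (7, 2, 0).
s=1: eigenvector (3, 1, 0).
s=6: eigenvector (0, 0, 1).
P = [[7, 3, 0], [2, 1, 0], [0, 0, 1]], D = diag(2, 1, 6), P⁻¹ = [[1, -3, 0], [-2, 7, 0], [0, 0, 1]].
M³ = P·diag(8, 1, 216)·P⁻¹ = [[50, -147, 0], [14, -41, 0], [0, 0, 216]].
The requested entry is 216.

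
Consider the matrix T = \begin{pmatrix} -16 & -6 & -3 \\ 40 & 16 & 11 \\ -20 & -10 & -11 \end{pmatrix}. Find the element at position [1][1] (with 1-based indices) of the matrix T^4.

Characteristic polynomial: s^3 + 11s^2 + 34s + 24 = (s + 1)(s + 4)(s + 6), so the eigenvalues are -6, -4, -1.
s=-4: eigenvector (1, -2, 0).
s=-6: eigenvector (0, -1, 2).
s=-1: eigenvector (1, -3, 1).
P = [[1, 0, 1], [-2, -1, -3], [0, 2, 1]], D = diag(-4, -6, -1), P⁻¹ = [[5, 2, 1], [2, 1, 1], [-4, -2, -1]].
T⁴ = P·diag(256, 1296, 1)·P⁻¹ = [[1276, 510, 255], [-5140, -2314, -1805], [5180, 2590, 2591]].
The requested entry is 1276.

1276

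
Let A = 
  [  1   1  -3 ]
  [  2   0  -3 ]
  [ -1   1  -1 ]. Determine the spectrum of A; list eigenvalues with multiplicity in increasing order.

Characteristic polynomial: p(λ) = λ^3 - 3λ - 2 = (λ - 2)(λ + 1)^2.
Roots (with multiplicity): -1, -1, 2.

-1, -1, 2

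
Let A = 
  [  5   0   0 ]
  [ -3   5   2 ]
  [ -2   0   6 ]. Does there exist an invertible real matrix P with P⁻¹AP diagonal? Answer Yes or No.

Characteristic polynomial: p(s) = s^3 - 16s^2 + 85s - 150 = (s - 6)(s - 5)^2.
s = 5 has algebraic multiplicity 2; rank(A − 5I) = 2, so geometric multiplicity = 1.
Geometric multiplicity < algebraic multiplicity, so A is not diagonalizable.

No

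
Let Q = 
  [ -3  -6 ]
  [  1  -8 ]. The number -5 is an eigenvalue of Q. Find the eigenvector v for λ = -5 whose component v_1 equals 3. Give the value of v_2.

1

Q + 5I = [[2, -6], [1, -3]].
Solving (Q + 5I)v = 0 gives the eigenspace spanned by (3, 1).
With v_1 = 3, v = (3, 1), so v_2 = 1.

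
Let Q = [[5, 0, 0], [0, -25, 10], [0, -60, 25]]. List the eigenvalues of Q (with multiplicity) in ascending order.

-5, 5, 5

Characteristic polynomial: p(μ) = μ^3 - 5μ^2 - 25μ + 125 = (μ - 5)^2(μ + 5).
Roots (with multiplicity): -5, 5, 5.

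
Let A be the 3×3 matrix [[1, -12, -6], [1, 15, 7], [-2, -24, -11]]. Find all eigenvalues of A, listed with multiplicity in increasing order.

1, 1, 3

Characteristic polynomial: p(r) = r^3 - 5r^2 + 7r - 3 = (r - 3)(r - 1)^2.
Roots (with multiplicity): 1, 1, 3.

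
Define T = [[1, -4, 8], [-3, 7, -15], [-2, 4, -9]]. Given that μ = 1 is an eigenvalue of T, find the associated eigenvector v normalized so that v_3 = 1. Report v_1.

-1

T − 1I = [[0, -4, 8], [-3, 6, -15], [-2, 4, -10]].
Solving (T − 1I)v = 0 gives the eigenspace spanned by (-1, 2, 1).
With v_3 = 1, v = (-1, 2, 1), so v_1 = -1.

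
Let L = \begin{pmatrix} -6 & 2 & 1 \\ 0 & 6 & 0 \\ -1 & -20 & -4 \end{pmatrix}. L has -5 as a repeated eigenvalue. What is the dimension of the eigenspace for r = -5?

L + 5I = [[-1, 2, 1], [0, 11, 0], [-1, -20, 1]].
This matrix has rank 2, so its null space has dimension 3 − 2 = 1.

1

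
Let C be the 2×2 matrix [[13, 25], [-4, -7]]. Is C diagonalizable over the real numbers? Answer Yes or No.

Characteristic polynomial: p(λ) = λ^2 - 6λ + 9 = (λ - 3)^2.
λ = 3 has algebraic multiplicity 2; rank(C − 3I) = 1, so geometric multiplicity = 1.
Geometric multiplicity < algebraic multiplicity, so C is not diagonalizable.

No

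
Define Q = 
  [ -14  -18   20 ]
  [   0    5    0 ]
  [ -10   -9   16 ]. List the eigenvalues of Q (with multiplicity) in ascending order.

-4, 5, 6

Characteristic polynomial: p(t) = t^3 - 7t^2 - 14t + 120 = (t - 6)(t - 5)(t + 4).
Roots (with multiplicity): -4, 5, 6.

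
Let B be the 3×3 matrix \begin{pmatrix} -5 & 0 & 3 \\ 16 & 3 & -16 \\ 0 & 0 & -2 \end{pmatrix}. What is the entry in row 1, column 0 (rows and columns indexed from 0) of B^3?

304

Characteristic polynomial: t^3 + 4t^2 - 11t - 30 = (t - 3)(t + 2)(t + 5), so the eigenvalues are -5, -2, 3.
t=-5: eigenvector (1, -2, 0).
t=-2: eigenvector (1, 0, 1).
t=3: eigenvector (0, 1, 0).
P = [[1, 1, 0], [-2, 0, 1], [0, 1, 0]], D = diag(-5, -2, 3), P⁻¹ = [[1, 0, -1], [0, 0, 1], [2, 1, -2]].
B³ = P·diag(-125, -8, 27)·P⁻¹ = [[-125, 0, 117], [304, 27, -304], [0, 0, -8]].
The requested entry is 304.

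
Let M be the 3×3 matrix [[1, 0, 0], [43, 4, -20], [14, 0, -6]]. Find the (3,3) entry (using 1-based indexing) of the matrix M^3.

Characteristic polynomial: s^3 + s^2 - 26s + 24 = (s - 4)(s - 1)(s + 6), so the eigenvalues are -6, 1, 4.
s=1: eigenvector (1, -1, 2).
s=-6: eigenvector (0, 2, 1).
s=4: eigenvector (0, 1, 0).
P = [[1, 0, 0], [-1, 2, 1], [2, 1, 0]], D = diag(1, -6, 4), P⁻¹ = [[1, 0, 0], [-2, 0, 1], [5, 1, -2]].
M³ = P·diag(1, -216, 64)·P⁻¹ = [[1, 0, 0], [1183, 64, -560], [434, 0, -216]].
The requested entry is -216.

-216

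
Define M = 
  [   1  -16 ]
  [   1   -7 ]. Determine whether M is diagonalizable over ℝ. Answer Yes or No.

Characteristic polynomial: p(μ) = μ^2 + 6μ + 9 = (μ + 3)^2.
μ = -3 has algebraic multiplicity 2; rank(M + 3I) = 1, so geometric multiplicity = 1.
Geometric multiplicity < algebraic multiplicity, so M is not diagonalizable.

No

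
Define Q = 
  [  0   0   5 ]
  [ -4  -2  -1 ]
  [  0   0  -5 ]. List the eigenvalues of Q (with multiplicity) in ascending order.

Characteristic polynomial: p(μ) = μ^3 + 7μ^2 + 10μ = μ(μ + 2)(μ + 5).
Roots (with multiplicity): -5, -2, 0.

-5, -2, 0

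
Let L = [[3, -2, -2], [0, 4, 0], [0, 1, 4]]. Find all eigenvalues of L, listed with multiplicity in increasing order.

Characteristic polynomial: p(s) = s^3 - 11s^2 + 40s - 48 = (s - 4)^2(s - 3).
Roots (with multiplicity): 3, 4, 4.

3, 4, 4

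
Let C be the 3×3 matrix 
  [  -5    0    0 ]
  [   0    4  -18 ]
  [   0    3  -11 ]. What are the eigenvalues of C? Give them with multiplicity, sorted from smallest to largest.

Characteristic polynomial: p(μ) = μ^3 + 12μ^2 + 45μ + 50 = (μ + 2)(μ + 5)^2.
Roots (with multiplicity): -5, -5, -2.

-5, -5, -2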